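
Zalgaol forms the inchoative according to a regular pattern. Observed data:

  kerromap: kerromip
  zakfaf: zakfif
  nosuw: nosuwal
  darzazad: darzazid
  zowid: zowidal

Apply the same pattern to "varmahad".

varmahid

"varmahad" has last vowel 'a'. The stems whose last vowel is 'a' (kerromap → kerromip, darzazad → darzazid, zakfaf → zakfif) change the last vowel to 'i'.
So varmahad → varmahid.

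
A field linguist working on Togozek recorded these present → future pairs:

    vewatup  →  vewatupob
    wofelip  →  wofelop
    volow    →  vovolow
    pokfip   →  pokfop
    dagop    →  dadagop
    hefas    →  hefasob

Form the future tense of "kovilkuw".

wofelip and dagop both end in -p yet inflect differently (wofelop, dadagop), so the final letter is not what conditions the rule; the last vowel is.
"kovilkuw" has last vowel 'u'. The one such stem in the data (vewatup → vewatupob) adds -ob, so the same rule applies.
The other patterns: stems whose last vowel is 'i' change the last vowel to 'o'; stems whose last vowel is 'o' repeat the first consonant+vowel as a prefix.
So kovilkuw → kovilkuwob.

kovilkuwob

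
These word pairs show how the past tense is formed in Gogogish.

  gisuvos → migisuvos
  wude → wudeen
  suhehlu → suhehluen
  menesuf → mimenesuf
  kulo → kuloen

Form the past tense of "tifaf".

mitifaf

"tifaf" ends in a consonant. The stems ending in a consonant (menesuf → mimenesuf, gisuvos → migisuvos) add the prefix mi-.
The other pattern: stems ending in a vowel add -en.
So tifaf → mitifaf.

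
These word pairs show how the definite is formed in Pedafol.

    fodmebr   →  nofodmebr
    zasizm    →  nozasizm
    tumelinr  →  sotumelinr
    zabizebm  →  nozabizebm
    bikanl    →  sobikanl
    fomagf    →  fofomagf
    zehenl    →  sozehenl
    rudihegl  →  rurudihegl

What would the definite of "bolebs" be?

nobolebs

"bolebs" has second-to-last letter 'b'. The stems whose second-to-last letter is 'b' (zabizebm → nozabizebm, fodmebr → nofodmebr) add the prefix no-.
The other patterns: stems whose second-to-last letter is 'n' add the prefix so-; stems whose second-to-last letter is 'g' repeat the first consonant+vowel as a prefix.
So bolebs → nobolebs.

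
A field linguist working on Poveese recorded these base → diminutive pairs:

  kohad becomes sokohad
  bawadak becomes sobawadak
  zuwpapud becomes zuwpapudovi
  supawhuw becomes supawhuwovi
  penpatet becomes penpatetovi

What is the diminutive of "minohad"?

sominohad

"minohad" has last vowel 'a'. The stems whose last vowel is 'a' (bawadak → sobawadak, kohad → sokohad) add the prefix so-.
The other pattern: stems whose last vowel is 'e' or 'u' add -ovi.
So minohad → sominohad.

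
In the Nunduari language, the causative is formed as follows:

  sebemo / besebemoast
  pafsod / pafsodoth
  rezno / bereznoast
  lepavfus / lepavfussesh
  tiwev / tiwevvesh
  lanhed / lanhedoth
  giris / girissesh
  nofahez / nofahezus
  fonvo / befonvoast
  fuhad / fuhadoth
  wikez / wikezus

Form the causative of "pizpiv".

pizpivvesh

"pizpiv" ends in -v. The one such stem in the data (tiwev → tiwevvesh) doubles the final consonant and adds -esh (as do giris, lepavfus), so the same rule applies.
The other patterns: stems ending in -z add -us; stems ending in -o add be- … -ast around the stem; stems ending in -d add -oth.
So pizpiv → pizpivvesh.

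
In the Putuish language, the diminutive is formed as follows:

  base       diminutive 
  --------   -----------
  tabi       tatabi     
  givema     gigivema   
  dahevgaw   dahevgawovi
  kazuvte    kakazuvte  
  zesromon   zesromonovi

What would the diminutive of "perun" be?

dahevgaw and givema both have last vowel 'a' yet inflect differently (dahevgawovi, gigivema), so the last vowel is not what conditions the rule; whether the stem ends in a vowel or a consonant is.
"perun" ends in a consonant. The stems ending in a consonant (zesromon → zesromonovi, dahevgaw → dahevgawovi) add -ovi.
So perun → perunovi.

perunovi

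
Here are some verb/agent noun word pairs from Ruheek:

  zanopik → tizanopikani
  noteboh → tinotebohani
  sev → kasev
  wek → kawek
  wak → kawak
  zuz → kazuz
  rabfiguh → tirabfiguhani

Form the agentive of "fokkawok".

wak and zanopik both end in -k yet inflect differently (kawak, tizanopikani), so the final letter is not what conditions the rule; the number of vowels is.
"fokkawok" has 3 vowels. The stems with 3 vowels (rabfiguh → tirabfiguhani, zanopik → tizanopikani, noteboh → tinotebohani) add ti- … -ani around the stem.
The other pattern: stems with 1 vowel add the prefix ka-.
So fokkawok → tifokkawokani.

tifokkawokani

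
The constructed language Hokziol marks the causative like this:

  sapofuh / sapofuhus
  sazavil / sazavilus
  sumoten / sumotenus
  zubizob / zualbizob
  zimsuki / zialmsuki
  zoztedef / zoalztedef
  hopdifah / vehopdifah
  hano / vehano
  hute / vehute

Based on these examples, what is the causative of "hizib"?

vehizib

sapofuh and hopdifah both end in -h yet inflect differently (sapofuhus, vehopdifah), so the final letter is not what conditions the rule; the first letter is.
"hizib" begins with h-. The stems beginning with h- (hopdifah → vehopdifah, hano → vehano, hute → vehute) add the prefix ve-.
The other patterns: stems beginning with s- add -us; stems beginning with z- insert -al- after the first vowel.
So hizib → vehizib.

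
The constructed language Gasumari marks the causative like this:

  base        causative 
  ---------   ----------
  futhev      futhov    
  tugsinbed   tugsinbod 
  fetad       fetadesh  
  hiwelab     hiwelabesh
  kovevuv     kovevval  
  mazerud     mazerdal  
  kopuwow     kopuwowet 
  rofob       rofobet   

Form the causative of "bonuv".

bonval

"bonuv" has last vowel 'u'. The stems whose last vowel is 'u' (kovevuv → kovevval, mazerud → mazerdal) delete the last vowel and add -al.
The other patterns: stems whose last vowel is 'e' change the last vowel to 'o'; stems whose last vowel is 'a' add -esh; stems whose last vowel is 'o' add -et.
So bonuv → bonval.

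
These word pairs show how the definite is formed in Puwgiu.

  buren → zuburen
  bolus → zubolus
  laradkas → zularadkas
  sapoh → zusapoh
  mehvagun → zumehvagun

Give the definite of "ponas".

Every pair shown (buren → zuburen, bolus → zubolus, laradkas → zularadkas, …) follows the same rule: add the prefix zu-.
So ponas → zuponas.

zuponas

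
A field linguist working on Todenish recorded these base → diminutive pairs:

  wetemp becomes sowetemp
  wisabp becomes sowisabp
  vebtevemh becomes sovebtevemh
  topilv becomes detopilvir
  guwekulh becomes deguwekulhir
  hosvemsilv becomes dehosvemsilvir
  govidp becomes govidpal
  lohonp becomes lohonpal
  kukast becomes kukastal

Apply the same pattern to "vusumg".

sovusumg

vebtevemh and guwekulh both end in -h yet inflect differently (sovebtevemh, deguwekulhir), so the final letter is not what conditions the rule; the second-to-last letter is.
"vusumg" has second-to-last letter 'm'. The stems whose second-to-last letter is 'm' (wetemp → sowetemp, vebtevemh → sovebtevemh) add the prefix so-.
The other patterns: stems whose second-to-last letter is 'l' add de- … -ir around the stem; stems whose second-to-last letter is 'd', 'n' or 's' add -al.
So vusumg → sovusumg.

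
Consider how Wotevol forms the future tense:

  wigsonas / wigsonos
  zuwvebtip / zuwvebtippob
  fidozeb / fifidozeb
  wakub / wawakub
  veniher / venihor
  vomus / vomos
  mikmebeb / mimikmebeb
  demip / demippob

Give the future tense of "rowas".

rowos

wakub and vomus both have last vowel 'u' yet inflect differently (wawakub, vomos), so the last vowel is not what conditions the rule; the final letter is.
"rowas" ends in -s. The stems ending in -s (vomus → vomos, wigsonas → wigsonos) change the last vowel to 'o'.
So rowas → rowos.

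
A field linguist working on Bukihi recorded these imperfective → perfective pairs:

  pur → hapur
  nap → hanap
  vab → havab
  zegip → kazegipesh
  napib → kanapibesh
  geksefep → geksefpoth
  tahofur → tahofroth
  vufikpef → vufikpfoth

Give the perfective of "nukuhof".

nukuhfoth

nap and zegip both end in -p yet inflect differently (hanap, kazegipesh), so the final letter is not what conditions the rule; the number of vowels is.
"nukuhof" has 3 vowels. The stems with 3 vowels (geksefep → geksefpoth, tahofur → tahofroth, vufikpef → vufikpfoth) delete the last vowel and add -oth.
So nukuhof → nukuhfoth.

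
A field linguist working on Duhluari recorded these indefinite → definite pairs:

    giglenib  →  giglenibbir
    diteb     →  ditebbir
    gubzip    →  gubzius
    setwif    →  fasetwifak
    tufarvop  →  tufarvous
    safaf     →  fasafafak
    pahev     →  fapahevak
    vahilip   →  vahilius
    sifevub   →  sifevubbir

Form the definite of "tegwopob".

tegwopobbir

"tegwopob" ends in -b. The stems ending in -b (sifevub → sifevubbir, giglenib → giglenibbir, diteb → ditebbir) double the final consonant and add -ir.
So tegwopob → tegwopobbir.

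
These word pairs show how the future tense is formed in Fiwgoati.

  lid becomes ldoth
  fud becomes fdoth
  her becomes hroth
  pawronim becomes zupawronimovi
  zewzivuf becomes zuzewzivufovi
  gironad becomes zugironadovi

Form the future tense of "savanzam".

"savanzam" has 3 vowels. The stems with 3 vowels (pawronim → zupawronimovi, gironad → zugironadovi, zewzivuf → zuzewzivufovi) add zu- … -ovi around the stem.
The other pattern: stems with 1 vowel delete the last vowel and add -oth.
So savanzam → zusavanzamovi.

zusavanzamovi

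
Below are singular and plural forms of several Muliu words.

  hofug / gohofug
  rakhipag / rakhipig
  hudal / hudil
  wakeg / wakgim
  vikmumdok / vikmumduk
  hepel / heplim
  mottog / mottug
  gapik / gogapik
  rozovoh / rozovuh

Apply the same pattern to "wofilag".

mottog and rakhipag both end in -g yet inflect differently (mottug, rakhipig), so the final letter is not what conditions the rule; the last vowel is.
"wofilag" has last vowel 'a'. The stems whose last vowel is 'a' (hudal → hudil, rakhipag → rakhipig) change the last vowel to 'i'.
The other patterns: stems whose last vowel is 'o' change the last vowel to 'u'; stems whose last vowel is 'e' delete the last vowel and add -im; stems whose last vowel is 'i' or 'u' add the prefix go-.
So wofilag → wofilig.

wofilig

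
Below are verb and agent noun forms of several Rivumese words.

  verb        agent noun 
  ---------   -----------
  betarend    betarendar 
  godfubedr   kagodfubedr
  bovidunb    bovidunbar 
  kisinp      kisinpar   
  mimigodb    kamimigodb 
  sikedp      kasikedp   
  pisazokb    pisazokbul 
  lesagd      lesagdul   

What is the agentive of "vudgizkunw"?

kisinp and sikedp both end in -p yet inflect differently (kisinpar, kasikedp), so the final letter is not what conditions the rule; the second-to-last letter is.
"vudgizkunw" has second-to-last letter 'n'. The stems whose second-to-last letter is 'n' (bovidunb → bovidunbar, betarend → betarendar, kisinp → kisinpar) add -ar.
So vudgizkunw → vudgizkunwar.

vudgizkunwar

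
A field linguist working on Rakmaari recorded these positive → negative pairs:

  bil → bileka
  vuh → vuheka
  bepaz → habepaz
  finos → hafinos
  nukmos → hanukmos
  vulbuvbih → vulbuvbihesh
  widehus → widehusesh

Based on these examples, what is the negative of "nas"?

naseka

vuh and vulbuvbih both end in -h yet inflect differently (vuheka, vulbuvbihesh), so the final letter is not what conditions the rule; the number of vowels is.
"nas" has 1 vowel. The stems with 1 vowel (bil → bileka, vuh → vuheka) add -eka.
The other patterns: stems with 2 vowels add the prefix ha-; stems with 3 vowels add -esh.
So nas → naseka.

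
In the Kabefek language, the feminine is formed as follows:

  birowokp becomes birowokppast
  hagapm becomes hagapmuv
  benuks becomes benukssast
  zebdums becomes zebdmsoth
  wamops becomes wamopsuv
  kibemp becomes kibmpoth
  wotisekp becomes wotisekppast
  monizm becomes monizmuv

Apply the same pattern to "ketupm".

birowokp and kibemp both end in -p yet inflect differently (birowokppast, kibmpoth), so the final letter is not what conditions the rule; the second-to-last letter is.
"ketupm" has second-to-last letter 'p'. The stems whose second-to-last letter is 'p' (hagapm → hagapmuv, wamops → wamopsuv) add -uv.
The other patterns: stems whose second-to-last letter is 'k' double the final consonant and add -ast; stems whose second-to-last letter is 'm' delete the last vowel and add -oth.
So ketupm → ketupmuv.

ketupmuv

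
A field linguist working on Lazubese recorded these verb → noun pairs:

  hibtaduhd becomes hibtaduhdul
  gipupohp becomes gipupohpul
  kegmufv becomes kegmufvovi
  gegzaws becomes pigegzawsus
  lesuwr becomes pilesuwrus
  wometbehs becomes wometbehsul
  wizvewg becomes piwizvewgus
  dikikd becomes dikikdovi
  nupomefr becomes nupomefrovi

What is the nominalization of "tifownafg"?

gegzaws and wometbehs both end in -s yet inflect differently (pigegzawsus, wometbehsul), so the final letter is not what conditions the rule; the second-to-last letter is.
"tifownafg" has second-to-last letter 'f'. The stems whose second-to-last letter is 'f' (kegmufv → kegmufvovi, nupomefr → nupomefrovi) add -ovi.
The other patterns: stems whose second-to-last letter is 'w' add pi- … -us around the stem; stems whose second-to-last letter is 'h' add -ul.
So tifownafg → tifownafgovi.

tifownafgovi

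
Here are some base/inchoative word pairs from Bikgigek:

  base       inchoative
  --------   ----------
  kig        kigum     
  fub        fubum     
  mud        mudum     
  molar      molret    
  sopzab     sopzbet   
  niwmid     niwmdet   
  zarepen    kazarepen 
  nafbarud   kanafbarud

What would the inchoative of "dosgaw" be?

dosgwet

fub and sopzab both end in -b yet inflect differently (fubum, sopzbet), so the final letter is not what conditions the rule; the number of vowels is.
"dosgaw" has 2 vowels. The stems with 2 vowels (molar → molret, sopzab → sopzbet, niwmid → niwmdet) delete the last vowel and add -et.
The other patterns: stems with 1 vowel add -um; stems with 3 vowels add the prefix ka-.
So dosgaw → dosgwet.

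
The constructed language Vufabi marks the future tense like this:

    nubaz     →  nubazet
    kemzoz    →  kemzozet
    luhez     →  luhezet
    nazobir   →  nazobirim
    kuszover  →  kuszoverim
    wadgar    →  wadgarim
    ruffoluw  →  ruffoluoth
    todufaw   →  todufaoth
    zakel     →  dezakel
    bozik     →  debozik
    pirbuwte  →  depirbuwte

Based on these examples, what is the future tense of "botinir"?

botinirim

"botinir" ends in -r. The stems ending in -r (nazobir → nazobirim, kuszover → kuszoverim, wadgar → wadgarim) add -im.
So botinir → botinirim.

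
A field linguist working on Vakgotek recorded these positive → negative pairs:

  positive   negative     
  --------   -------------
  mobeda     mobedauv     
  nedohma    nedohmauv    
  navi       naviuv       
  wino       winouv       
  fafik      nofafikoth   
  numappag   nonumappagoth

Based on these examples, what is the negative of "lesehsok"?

nolesehsokoth

"lesehsok" ends in a consonant. The stems ending in a consonant (fafik → nofafikoth, numappag → nonumappagoth) add no- … -oth around the stem.
So lesehsok → nolesehsokoth.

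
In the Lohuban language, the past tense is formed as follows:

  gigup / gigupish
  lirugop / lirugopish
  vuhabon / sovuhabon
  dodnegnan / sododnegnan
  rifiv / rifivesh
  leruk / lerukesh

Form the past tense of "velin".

sovelin

lirugop and vuhabon both have last vowel 'o' yet inflect differently (lirugopish, sovuhabon), so the last vowel is not what conditions the rule; the final letter is.
"velin" ends in -n. The stems ending in -n (vuhabon → sovuhabon, dodnegnan → sododnegnan) add the prefix so-.
So velin → sovelin.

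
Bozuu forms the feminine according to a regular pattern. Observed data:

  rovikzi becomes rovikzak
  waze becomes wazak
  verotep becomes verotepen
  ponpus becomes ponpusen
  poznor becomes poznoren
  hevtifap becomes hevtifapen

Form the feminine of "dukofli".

"dukofli" ends in a vowel. The stems ending in a vowel (rovikzi → rovikzak, waze → wazak) drop the final letter and add -ak.
So dukofli → dukoflak.

dukoflak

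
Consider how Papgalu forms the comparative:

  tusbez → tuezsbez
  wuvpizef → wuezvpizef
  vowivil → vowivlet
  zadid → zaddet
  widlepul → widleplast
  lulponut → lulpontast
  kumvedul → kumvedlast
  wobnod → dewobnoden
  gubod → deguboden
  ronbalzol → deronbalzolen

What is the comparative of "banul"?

banlast

vowivil and widlepul both end in -l yet inflect differently (vowivlet, widleplast), so the final letter is not what conditions the rule; the last vowel is.
"banul" has last vowel 'u'. The stems whose last vowel is 'u' (widlepul → widleplast, lulponut → lulpontast, kumvedul → kumvedlast) delete the last vowel and add -ast.
So banul → banlast.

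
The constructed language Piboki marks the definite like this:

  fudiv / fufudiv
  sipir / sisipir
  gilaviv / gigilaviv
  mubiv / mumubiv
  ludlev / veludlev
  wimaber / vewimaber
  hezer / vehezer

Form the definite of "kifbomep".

fudiv and ludlev both end in -v yet inflect differently (fufudiv, veludlev), so the final letter is not what conditions the rule; the last vowel is.
"kifbomep" has last vowel 'e'. The stems whose last vowel is 'e' (ludlev → veludlev, wimaber → vewimaber, hezer → vehezer) add the prefix ve-.
The other pattern: stems whose last vowel is 'i' repeat the first consonant+vowel as a prefix.
So kifbomep → vekifbomep.

vekifbomep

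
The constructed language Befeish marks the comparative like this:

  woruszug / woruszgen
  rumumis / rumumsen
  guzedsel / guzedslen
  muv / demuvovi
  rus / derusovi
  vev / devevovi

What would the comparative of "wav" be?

dewavovi

"wav" has 1 vowel. The stems with 1 vowel (muv → demuvovi, rus → derusovi, vev → devevovi) add de- … -ovi around the stem.
So wav → dewavovi.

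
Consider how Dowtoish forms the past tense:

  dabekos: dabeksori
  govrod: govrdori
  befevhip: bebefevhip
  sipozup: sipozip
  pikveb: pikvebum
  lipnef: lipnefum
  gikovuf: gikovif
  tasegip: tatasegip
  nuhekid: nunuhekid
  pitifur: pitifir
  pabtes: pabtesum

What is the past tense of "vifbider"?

vifbiderum

pabtes and dabekos both end in -s yet inflect differently (pabtesum, dabeksori), so the final letter is not what conditions the rule; the last vowel is.
"vifbider" has last vowel 'e'. The stems whose last vowel is 'e' (lipnef → lipnefum, pabtes → pabtesum, pikveb → pikvebum) add -um.
So vifbider → vifbiderum.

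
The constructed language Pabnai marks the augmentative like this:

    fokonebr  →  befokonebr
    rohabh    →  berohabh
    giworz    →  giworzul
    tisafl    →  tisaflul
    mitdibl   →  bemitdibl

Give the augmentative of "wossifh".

mitdibl and tisafl both end in -l yet inflect differently (bemitdibl, tisaflul), so the final letter is not what conditions the rule; the second-to-last letter is.
"wossifh" has second-to-last letter 'f'. The one such stem in the data (tisafl → tisaflul) adds -ul, so the same rule applies.
The other pattern: stems whose second-to-last letter is 'b' add the prefix be-.
So wossifh → wossifhul.

wossifhul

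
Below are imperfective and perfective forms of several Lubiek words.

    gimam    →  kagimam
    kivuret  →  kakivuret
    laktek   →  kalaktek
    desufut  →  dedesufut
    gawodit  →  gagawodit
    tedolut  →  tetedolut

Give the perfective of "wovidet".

kawovidet

"wovidet" has last vowel 'e'. The stems whose last vowel is 'e' (kivuret → kakivuret, laktek → kalaktek) add the prefix ka-.
So wovidet → kawovidet.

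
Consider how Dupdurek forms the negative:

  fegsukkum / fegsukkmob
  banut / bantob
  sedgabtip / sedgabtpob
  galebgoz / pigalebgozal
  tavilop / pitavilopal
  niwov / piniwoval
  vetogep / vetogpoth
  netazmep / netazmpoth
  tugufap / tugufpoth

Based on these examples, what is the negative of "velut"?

sedgabtip and tavilop both end in -p yet inflect differently (sedgabtpob, pitavilopal), so the final letter is not what conditions the rule; the last vowel is.
"velut" has last vowel 'u'. The stems whose last vowel is 'u' (fegsukkum → fegsukkmob, banut → bantob) delete the last vowel and add -ob.
So velut → veltob.

veltob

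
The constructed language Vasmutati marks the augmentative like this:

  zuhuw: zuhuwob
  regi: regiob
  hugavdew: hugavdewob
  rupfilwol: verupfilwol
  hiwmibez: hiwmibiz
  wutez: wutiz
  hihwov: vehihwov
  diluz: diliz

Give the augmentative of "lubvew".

lubvewob

zuhuw and diluz both have last vowel 'u' yet inflect differently (zuhuwob, diliz), so the last vowel is not what conditions the rule; the final letter is.
"lubvew" ends in -w. The stems ending in -w (hugavdew → hugavdewob, zuhuw → zuhuwob) add -ob.
The other patterns: stems ending in -z change the last vowel to 'i'; stems ending in -l or -v add the prefix ve-.
So lubvew → lubvewob.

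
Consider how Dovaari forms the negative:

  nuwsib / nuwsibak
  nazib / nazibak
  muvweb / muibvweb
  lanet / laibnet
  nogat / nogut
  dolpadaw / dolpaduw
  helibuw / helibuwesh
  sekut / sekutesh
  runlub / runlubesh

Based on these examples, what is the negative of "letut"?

nuwsib and muvweb both end in -b yet inflect differently (nuwsibak, muibvweb), so the final letter is not what conditions the rule; the last vowel is.
"letut" has last vowel 'u'. The stems whose last vowel is 'u' (helibuw → helibuwesh, sekut → sekutesh, runlub → runlubesh) add -esh.
So letut → letutesh.

letutesh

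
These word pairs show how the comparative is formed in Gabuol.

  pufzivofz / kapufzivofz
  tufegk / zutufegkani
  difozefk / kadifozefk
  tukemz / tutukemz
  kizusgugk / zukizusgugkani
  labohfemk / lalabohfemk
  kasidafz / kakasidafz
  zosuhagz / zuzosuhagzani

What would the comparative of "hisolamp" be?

kizusgugk and difozefk both end in -k yet inflect differently (zukizusgugkani, kadifozefk), so the final letter is not what conditions the rule; the second-to-last letter is.
"hisolamp" has second-to-last letter 'm'. The stems whose second-to-last letter is 'm' (labohfemk → lalabohfemk, tukemz → tutukemz) repeat the first consonant+vowel as a prefix.
So hisolamp → hihisolamp.

hihisolamp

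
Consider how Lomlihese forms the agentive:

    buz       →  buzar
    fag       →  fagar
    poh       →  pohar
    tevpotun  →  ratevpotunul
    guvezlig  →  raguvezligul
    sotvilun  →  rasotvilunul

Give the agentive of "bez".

bezar

"bez" has 1 vowel. The stems with 1 vowel (buz → buzar, fag → fagar, poh → pohar) add -ar.
The other pattern: stems with 3 vowels add ra- … -ul around the stem.
So bez → bezar.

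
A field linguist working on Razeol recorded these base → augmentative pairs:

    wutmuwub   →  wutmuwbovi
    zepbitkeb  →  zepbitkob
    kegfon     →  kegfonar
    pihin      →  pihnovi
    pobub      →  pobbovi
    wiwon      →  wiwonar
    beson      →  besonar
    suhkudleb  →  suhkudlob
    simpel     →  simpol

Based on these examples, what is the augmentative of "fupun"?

fupnovi

"fupun" has last vowel 'u'. The stems whose last vowel is 'u' (wutmuwub → wutmuwbovi, pobub → pobbovi) delete the last vowel and add -ovi.
So fupun → fupnovi.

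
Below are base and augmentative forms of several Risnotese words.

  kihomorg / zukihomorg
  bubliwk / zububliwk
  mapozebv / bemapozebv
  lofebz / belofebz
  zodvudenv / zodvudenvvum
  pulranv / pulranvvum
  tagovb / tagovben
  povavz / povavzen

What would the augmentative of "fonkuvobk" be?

befonkuvobk

mapozebv and zodvudenv both end in -v yet inflect differently (bemapozebv, zodvudenvvum), so the final letter is not what conditions the rule; the second-to-last letter is.
"fonkuvobk" has second-to-last letter 'b'. The stems whose second-to-last letter is 'b' (mapozebv → bemapozebv, lofebz → belofebz) add the prefix be-.
The other patterns: stems whose second-to-last letter is 'r' or 'w' add the prefix zu-; stems whose second-to-last letter is 'n' double the final consonant and add -um; stems whose second-to-last letter is 'v' add -en.
So fonkuvobk → befonkuvobk.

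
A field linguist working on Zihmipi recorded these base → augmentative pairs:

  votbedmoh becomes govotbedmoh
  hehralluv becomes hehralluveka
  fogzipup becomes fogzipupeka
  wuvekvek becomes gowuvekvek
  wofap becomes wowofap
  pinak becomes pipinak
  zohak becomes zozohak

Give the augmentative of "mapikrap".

fogzipup and wofap both end in -p yet inflect differently (fogzipupeka, wowofap), so the final letter is not what conditions the rule; the last vowel is.
"mapikrap" has last vowel 'a'. The stems whose last vowel is 'a' (wofap → wowofap, pinak → pipinak, zohak → zozohak) repeat the first consonant+vowel as a prefix.
The other patterns: stems whose last vowel is 'u' add -eka; stems whose last vowel is 'e' or 'o' add the prefix go-.
So mapikrap → mamapikrap.

mamapikrap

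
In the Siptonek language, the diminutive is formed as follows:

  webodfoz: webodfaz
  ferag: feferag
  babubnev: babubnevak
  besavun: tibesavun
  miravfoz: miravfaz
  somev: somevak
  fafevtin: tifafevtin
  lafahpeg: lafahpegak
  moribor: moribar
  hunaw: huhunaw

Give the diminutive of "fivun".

lafahpeg and ferag both end in -g yet inflect differently (lafahpegak, feferag), so the final letter is not what conditions the rule; the last vowel is.
"fivun" has last vowel 'u'. The one such stem in the data (besavun → tibesavun) adds the prefix ti-, so the same rule applies.
So fivun → tifivun.

tifivun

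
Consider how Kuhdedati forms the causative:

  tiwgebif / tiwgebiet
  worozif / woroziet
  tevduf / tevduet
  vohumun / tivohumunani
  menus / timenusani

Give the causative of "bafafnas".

tevduf and vohumun both have last vowel 'u' yet inflect differently (tevduet, tivohumunani), so the last vowel is not what conditions the rule; the final letter is.
"bafafnas" ends in -s. The one such stem in the data (menus → timenusani) adds ti- … -ani around the stem, so the same rule applies.
The other pattern: stems ending in -f drop the final letter and add -et.
So bafafnas → tibafafnasani.

tibafafnasani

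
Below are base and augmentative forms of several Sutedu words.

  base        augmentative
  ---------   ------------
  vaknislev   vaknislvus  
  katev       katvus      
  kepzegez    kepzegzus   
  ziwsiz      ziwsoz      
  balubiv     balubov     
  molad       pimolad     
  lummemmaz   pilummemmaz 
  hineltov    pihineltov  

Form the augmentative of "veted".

vetdus

kepzegez and ziwsiz both end in -z yet inflect differently (kepzegzus, ziwsoz), so the final letter is not what conditions the rule; the last vowel is.
"veted" has last vowel 'e'. The stems whose last vowel is 'e' (vaknislev → vaknislvus, katev → katvus, kepzegez → kepzegzus) delete the last vowel and add -us.
So veted → vetdus.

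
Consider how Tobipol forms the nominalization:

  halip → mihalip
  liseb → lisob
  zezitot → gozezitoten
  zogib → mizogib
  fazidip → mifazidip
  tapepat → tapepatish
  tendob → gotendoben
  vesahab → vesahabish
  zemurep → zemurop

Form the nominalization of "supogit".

misupogit

vesahab and zogib both end in -b yet inflect differently (vesahabish, mizogib), so the final letter is not what conditions the rule; the last vowel is.
"supogit" has last vowel 'i'. The stems whose last vowel is 'i' (halip → mihalip, fazidip → mifazidip, zogib → mizogib) add the prefix mi-.
The other patterns: stems whose last vowel is 'a' add -ish; stems whose last vowel is 'e' change the last vowel to 'o'; stems whose last vowel is 'o' add go- … -en around the stem.
So supogit → misupogit.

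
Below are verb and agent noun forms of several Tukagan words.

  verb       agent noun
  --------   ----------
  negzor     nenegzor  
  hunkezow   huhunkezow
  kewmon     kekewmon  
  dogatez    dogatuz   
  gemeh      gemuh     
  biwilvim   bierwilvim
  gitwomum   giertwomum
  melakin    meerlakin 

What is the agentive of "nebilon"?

kewmon and melakin both end in -n yet inflect differently (kekewmon, meerlakin), so the final letter is not what conditions the rule; the last vowel is.
"nebilon" has last vowel 'o'. The stems whose last vowel is 'o' (negzor → nenegzor, hunkezow → huhunkezow, kewmon → kekewmon) repeat the first consonant+vowel as a prefix.
The other patterns: stems whose last vowel is 'e' change the last vowel to 'u'; stems whose last vowel is 'i' or 'u' insert -er- after the first vowel.
So nebilon → nenebilon.

nenebilon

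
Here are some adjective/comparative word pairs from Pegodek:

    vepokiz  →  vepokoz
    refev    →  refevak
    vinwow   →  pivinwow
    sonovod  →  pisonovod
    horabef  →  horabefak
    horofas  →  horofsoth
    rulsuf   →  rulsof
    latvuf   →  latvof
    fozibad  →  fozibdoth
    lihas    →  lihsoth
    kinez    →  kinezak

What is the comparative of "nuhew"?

sonovod and fozibad both end in -d yet inflect differently (pisonovod, fozibdoth), so the final letter is not what conditions the rule; the last vowel is.
"nuhew" has last vowel 'e'. The stems whose last vowel is 'e' (refev → refevak, horabef → horabefak, kinez → kinezak) add -ak.
The other patterns: stems whose last vowel is 'o' add the prefix pi-; stems whose last vowel is 'i' or 'u' change the last vowel to 'o'; stems whose last vowel is 'a' delete the last vowel and add -oth.
So nuhew → nuhewak.

nuhewak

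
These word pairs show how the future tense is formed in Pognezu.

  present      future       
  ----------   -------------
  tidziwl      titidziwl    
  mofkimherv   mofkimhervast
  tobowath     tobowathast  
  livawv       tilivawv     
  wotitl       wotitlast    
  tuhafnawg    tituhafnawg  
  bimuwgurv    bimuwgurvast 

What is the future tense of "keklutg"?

"keklutg" has second-to-last letter 't'. The stems whose second-to-last letter is 't' (tobowath → tobowathast, wotitl → wotitlast) add -ast.
The other pattern: stems whose second-to-last letter is 'w' add the prefix ti-.
So keklutg → keklutgast.

keklutgast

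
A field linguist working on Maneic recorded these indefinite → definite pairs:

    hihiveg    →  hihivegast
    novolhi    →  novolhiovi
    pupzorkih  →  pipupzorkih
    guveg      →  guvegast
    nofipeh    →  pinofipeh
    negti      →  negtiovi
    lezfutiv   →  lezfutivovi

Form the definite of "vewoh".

nofipeh and guveg both have last vowel 'e' yet inflect differently (pinofipeh, guvegast), so the last vowel is not what conditions the rule; the final letter is.
"vewoh" ends in -h. The stems ending in -h (pupzorkih → pipupzorkih, nofipeh → pinofipeh) add the prefix pi-.
So vewoh → pivewoh.

pivewoh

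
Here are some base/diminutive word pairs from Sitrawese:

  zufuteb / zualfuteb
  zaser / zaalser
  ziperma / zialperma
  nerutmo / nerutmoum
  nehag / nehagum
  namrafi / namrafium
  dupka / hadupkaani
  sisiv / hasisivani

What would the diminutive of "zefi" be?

ziperma and dupka both end in -a yet inflect differently (zialperma, hadupkaani), so the final letter is not what conditions the rule; the first letter is.
"zefi" begins with z-. The stems beginning with z- (zufuteb → zualfuteb, zaser → zaalser, ziperma → zialperma) insert -al- after the first vowel.
The other patterns: stems beginning with n- add -um; stems beginning with d- or s- add ha- … -ani around the stem.
So zefi → zealfi.

zealfi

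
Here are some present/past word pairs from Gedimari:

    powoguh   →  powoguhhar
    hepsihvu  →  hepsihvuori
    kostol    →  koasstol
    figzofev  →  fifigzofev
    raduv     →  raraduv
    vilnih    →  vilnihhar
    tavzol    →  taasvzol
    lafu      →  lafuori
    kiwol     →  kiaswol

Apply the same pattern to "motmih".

powoguh and raduv both have last vowel 'u' yet inflect differently (powoguhhar, raraduv), so the last vowel is not what conditions the rule; the final letter is.
"motmih" ends in -h. The stems ending in -h (powoguh → powoguhhar, vilnih → vilnihhar) double the final consonant and add -ar.
So motmih → motmihhar.

motmihhar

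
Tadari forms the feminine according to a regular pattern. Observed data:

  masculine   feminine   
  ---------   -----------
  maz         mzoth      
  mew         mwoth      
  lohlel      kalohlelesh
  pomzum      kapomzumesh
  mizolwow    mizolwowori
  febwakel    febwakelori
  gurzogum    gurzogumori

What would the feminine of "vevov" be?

mew and mizolwow both end in -w yet inflect differently (mwoth, mizolwowori), so the final letter is not what conditions the rule; the number of vowels is.
"vevov" has 2 vowels. The stems with 2 vowels (lohlel → kalohlelesh, pomzum → kapomzumesh) add ka- … -esh around the stem.
The other patterns: stems with 1 vowel delete the last vowel and add -oth; stems with 3 vowels add -ori.
So vevov → kavevovesh.

kavevovesh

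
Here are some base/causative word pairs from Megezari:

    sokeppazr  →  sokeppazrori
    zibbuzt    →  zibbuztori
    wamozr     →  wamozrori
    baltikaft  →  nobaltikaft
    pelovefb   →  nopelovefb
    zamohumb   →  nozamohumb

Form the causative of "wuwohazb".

zibbuzt and baltikaft both end in -t yet inflect differently (zibbuztori, nobaltikaft), so the final letter is not what conditions the rule; the second-to-last letter is.
"wuwohazb" has second-to-last letter 'z'. The stems whose second-to-last letter is 'z' (sokeppazr → sokeppazrori, zibbuzt → zibbuztori, wamozr → wamozrori) add -ori.
The other pattern: stems whose second-to-last letter is 'f' or 'm' add the prefix no-.
So wuwohazb → wuwohazbori.

wuwohazbori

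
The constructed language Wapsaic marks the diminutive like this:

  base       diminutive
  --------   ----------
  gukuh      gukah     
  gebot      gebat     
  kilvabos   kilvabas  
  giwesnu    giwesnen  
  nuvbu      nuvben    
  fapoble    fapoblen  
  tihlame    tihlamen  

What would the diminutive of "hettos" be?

gukuh and nuvbu both have last vowel 'u' yet inflect differently (gukah, nuvben), so the last vowel is not what conditions the rule; whether the stem ends in a vowel or a consonant is.
"hettos" ends in a consonant. The stems ending in a consonant (kilvabos → kilvabas, gebot → gebat, gukuh → gukah) change the last vowel to 'a'.
The other pattern: stems ending in a vowel drop the final letter and add -en.
So hettos → hettas.

hettas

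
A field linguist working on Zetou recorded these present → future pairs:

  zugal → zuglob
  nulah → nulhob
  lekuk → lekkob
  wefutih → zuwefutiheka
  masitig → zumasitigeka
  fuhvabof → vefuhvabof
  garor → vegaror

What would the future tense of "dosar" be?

nulah and wefutih both end in -h yet inflect differently (nulhob, zuwefutiheka), so the final letter is not what conditions the rule; the last vowel is.
"dosar" has last vowel 'a'. The stems whose last vowel is 'a' (zugal → zuglob, nulah → nulhob) delete the last vowel and add -ob.
So dosar → dosrob.

dosrob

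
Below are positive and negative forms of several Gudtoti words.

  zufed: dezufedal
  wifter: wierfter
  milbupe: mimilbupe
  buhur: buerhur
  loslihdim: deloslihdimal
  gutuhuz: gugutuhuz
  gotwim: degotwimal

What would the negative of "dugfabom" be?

dedugfabomal

wifter and zufed both have last vowel 'e' yet inflect differently (wierfter, dezufedal), so the last vowel is not what conditions the rule; the final letter is.
"dugfabom" ends in -m. The stems ending in -m (loslihdim → deloslihdimal, gotwim → degotwimal) add de- … -al around the stem.
So dugfabom → dedugfabomal.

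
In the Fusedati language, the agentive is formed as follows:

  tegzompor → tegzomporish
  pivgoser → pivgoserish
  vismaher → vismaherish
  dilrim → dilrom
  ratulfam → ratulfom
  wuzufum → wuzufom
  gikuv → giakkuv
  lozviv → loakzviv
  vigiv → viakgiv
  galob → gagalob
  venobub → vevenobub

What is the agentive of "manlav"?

maaknlav

"manlav" ends in -v. The stems ending in -v (gikuv → giakkuv, lozviv → loakzviv, vigiv → viakgiv) insert -ak- after the first vowel.
So manlav → maaknlav.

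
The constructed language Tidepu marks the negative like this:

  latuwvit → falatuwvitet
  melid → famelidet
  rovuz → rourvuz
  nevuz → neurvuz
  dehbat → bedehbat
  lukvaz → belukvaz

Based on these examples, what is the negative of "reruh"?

reurruh

latuwvit and dehbat both end in -t yet inflect differently (falatuwvitet, bedehbat), so the final letter is not what conditions the rule; the last vowel is.
"reruh" has last vowel 'u'. The stems whose last vowel is 'u' (rovuz → rourvuz, nevuz → neurvuz) insert -ur- after the first vowel.
So reruh → reurruh.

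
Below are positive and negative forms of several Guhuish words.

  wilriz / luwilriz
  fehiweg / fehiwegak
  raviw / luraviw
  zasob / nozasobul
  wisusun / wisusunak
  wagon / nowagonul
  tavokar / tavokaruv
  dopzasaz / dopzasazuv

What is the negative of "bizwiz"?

"bizwiz" has last vowel 'i'. The stems whose last vowel is 'i' (raviw → luraviw, wilriz → luwilriz) add the prefix lu-.
So bizwiz → lubizwiz.

lubizwiz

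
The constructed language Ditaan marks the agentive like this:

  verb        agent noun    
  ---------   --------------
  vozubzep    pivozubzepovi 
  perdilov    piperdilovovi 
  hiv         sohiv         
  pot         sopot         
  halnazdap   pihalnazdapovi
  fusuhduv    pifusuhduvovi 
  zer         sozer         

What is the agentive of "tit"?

sotit

"tit" has 1 vowel. The stems with 1 vowel (pot → sopot, hiv → sohiv, zer → sozer) add the prefix so-.
So tit → sotit.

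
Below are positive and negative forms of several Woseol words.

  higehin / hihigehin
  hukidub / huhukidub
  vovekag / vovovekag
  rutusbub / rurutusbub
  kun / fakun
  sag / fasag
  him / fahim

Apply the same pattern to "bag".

fabag

higehin and kun both end in -n yet inflect differently (hihigehin, fakun), so the final letter is not what conditions the rule; the number of vowels is.
"bag" has 1 vowel. The stems with 1 vowel (kun → fakun, sag → fasag, him → fahim) add the prefix fa-.
So bag → fabag.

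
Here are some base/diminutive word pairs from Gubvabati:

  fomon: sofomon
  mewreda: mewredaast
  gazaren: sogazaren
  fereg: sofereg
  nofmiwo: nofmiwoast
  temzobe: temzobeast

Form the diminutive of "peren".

"peren" ends in a consonant. The stems ending in a consonant (fereg → sofereg, fomon → sofomon, gazaren → sogazaren) add the prefix so-.
The other pattern: stems ending in a vowel add -ast.
So peren → soperen.

soperen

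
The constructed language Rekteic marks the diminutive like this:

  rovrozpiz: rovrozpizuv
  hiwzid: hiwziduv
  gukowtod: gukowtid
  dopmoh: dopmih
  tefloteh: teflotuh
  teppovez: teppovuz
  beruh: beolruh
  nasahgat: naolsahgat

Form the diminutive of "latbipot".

latbipit

hiwzid and gukowtod both end in -d yet inflect differently (hiwziduv, gukowtid), so the final letter is not what conditions the rule; the last vowel is.
"latbipot" has last vowel 'o'. The stems whose last vowel is 'o' (gukowtod → gukowtid, dopmoh → dopmih) change the last vowel to 'i'.
So latbipot → latbipit.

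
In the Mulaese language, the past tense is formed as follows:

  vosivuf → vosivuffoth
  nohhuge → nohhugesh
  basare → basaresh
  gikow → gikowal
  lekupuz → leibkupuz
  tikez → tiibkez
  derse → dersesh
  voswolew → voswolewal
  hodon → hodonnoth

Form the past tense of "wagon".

wagonnoth

voswolew and derse both have last vowel 'e' yet inflect differently (voswolewal, dersesh), so the last vowel is not what conditions the rule; the final letter is.
"wagon" ends in -n. The one such stem in the data (hodon → hodonnoth) doubles the final consonant and adds -oth (as does vosivuf), so the same rule applies.
The other patterns: stems ending in -w add -al; stems ending in -e drop the final letter and add -esh; stems ending in -z insert -ib- after the first vowel.
So wagon → wagonnoth.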